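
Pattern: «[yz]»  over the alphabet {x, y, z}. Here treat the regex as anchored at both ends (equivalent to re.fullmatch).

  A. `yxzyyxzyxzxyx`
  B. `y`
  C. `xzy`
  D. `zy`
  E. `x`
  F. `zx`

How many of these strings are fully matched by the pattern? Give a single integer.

A → no match
B → match
C → no match
D → no match
E → no match
F → no match
Total matched: 1

1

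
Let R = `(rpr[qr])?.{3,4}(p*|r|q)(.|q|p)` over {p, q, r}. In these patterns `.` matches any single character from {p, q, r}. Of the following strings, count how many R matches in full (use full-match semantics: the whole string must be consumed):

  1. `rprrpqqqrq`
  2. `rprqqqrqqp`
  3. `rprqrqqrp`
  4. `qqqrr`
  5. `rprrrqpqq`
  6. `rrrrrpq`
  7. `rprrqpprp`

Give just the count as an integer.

6

1 → match
2 → match
3 → match
4 → match
5 → match
6 → no match
7 → match
Total matched: 6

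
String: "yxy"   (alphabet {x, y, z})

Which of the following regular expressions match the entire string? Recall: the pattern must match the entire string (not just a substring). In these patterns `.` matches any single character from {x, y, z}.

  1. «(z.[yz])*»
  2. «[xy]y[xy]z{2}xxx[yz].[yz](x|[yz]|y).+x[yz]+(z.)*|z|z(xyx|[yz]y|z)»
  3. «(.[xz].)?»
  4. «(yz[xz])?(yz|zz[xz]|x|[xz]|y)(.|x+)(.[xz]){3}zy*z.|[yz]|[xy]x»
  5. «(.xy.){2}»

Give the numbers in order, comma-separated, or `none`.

1 → no match
2 → no match
3 → match
4 → no match
5 → no match

3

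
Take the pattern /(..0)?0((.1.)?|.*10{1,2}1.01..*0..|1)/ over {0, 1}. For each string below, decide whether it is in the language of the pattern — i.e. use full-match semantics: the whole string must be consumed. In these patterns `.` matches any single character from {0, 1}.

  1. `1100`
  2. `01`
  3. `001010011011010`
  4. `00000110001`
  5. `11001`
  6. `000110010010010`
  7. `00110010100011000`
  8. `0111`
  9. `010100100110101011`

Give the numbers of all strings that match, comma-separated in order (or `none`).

1, 2, 3, 5, 6, 8, 9

1. `1100` → match
2. `01` → match
3 → match
4. `00000110001` → no match
5. `11001` → match
6 → match
7 → no match
8. `0111` → match
9 → match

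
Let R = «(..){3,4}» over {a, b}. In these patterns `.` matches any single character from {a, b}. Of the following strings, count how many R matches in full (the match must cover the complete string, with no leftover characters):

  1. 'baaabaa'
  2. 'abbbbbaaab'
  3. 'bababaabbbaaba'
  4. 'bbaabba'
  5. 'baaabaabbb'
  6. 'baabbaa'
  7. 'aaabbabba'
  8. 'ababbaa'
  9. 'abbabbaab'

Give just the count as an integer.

1. 'baaabaa' → no match
2. 'abbbbbaaab' → no match
3 → no match
4. 'bbaabba' → no match
5. 'baaabaabbb' → no match
6. 'baabbaa' → no match
7. 'aaabbabba' → no match
8. 'ababbaa' → no match
9. 'abbabbaab' → no match
Total matched: 0

0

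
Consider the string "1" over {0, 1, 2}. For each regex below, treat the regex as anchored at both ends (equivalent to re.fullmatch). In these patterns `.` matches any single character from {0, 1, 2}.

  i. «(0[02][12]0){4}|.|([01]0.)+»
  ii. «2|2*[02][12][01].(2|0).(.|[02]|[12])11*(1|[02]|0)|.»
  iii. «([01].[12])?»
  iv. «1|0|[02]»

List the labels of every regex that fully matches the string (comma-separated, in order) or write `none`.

i, ii, iv

i → match
ii → match
iii → no match
iv → match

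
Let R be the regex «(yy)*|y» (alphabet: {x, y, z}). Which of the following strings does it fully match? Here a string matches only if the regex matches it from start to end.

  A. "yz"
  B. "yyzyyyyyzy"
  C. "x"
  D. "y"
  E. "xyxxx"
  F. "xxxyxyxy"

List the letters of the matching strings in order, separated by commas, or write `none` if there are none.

D

A → no match
B → no match
C → no match
D → match
E → no match
F → no match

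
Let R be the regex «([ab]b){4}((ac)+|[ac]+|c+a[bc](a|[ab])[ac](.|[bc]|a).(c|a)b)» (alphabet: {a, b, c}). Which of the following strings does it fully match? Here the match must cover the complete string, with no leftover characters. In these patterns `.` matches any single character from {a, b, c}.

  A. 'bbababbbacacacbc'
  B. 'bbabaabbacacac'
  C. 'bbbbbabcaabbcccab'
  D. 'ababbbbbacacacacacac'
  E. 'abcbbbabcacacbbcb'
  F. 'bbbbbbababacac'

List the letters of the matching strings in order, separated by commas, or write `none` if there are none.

D

A → no match
B → no match
C → no match
D → match
E → no match
F → no match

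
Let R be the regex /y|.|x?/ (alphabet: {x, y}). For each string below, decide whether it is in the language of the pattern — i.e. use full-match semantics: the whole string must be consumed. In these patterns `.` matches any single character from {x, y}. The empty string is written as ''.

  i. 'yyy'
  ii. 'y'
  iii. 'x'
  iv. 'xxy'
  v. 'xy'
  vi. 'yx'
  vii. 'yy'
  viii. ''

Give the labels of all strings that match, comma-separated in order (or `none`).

ii, iii, viii

i. 'yyy' → no match
ii. 'y' → match
iii. 'x' → match
iv. 'xxy' → no match
v. 'xy' → no match
vi. 'yx' → no match
vii. 'yy' → no match
viii. '' → match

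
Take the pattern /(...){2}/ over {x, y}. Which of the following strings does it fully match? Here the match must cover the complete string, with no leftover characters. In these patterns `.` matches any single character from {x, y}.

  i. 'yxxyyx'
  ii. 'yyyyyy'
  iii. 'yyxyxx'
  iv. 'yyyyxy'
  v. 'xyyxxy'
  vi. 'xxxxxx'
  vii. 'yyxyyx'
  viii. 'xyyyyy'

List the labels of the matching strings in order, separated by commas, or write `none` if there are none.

i, ii, iii, iv, v, vi, vii, viii

i → match
ii → match
iii → match
iv → match
v → match
vi → match
vii → match
viii → match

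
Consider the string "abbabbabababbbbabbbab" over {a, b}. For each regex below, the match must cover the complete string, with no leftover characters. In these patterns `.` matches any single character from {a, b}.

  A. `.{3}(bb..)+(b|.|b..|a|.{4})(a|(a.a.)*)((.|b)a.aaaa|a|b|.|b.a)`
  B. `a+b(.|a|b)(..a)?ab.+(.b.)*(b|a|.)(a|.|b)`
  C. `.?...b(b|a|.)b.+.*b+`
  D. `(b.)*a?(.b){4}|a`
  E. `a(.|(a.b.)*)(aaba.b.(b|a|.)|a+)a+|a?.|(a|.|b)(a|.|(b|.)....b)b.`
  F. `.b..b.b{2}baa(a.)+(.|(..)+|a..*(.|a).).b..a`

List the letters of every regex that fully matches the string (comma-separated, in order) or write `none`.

A → no match
B → match
C → no match
D → no match
E → no match
F → no match — must end with "a"

B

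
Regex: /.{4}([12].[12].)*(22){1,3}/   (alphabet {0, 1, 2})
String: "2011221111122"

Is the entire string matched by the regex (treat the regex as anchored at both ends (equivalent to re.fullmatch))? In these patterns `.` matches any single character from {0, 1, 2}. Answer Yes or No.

No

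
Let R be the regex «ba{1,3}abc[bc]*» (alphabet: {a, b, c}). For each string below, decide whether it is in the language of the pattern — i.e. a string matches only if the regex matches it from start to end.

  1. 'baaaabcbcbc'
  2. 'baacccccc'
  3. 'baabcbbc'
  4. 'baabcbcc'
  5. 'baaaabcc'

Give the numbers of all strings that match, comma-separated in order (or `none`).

1. 'baaaabcbcbc' → match
2. 'baacccccc' → no match
3. 'baabcbbc' → match
4. 'baabcbcc' → match
5. 'baaaabcc' → match

1, 3, 4, 5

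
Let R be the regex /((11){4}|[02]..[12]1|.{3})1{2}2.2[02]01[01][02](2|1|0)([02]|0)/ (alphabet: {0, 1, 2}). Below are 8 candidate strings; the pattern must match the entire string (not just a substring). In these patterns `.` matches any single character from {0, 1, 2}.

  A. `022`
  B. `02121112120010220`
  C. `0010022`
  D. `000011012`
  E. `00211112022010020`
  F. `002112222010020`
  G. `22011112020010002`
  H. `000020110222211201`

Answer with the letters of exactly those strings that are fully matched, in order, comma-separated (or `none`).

B, E, F, G

A → no match
B → match
C → no match
D → no match
E → match
F → match
G → match
H → no match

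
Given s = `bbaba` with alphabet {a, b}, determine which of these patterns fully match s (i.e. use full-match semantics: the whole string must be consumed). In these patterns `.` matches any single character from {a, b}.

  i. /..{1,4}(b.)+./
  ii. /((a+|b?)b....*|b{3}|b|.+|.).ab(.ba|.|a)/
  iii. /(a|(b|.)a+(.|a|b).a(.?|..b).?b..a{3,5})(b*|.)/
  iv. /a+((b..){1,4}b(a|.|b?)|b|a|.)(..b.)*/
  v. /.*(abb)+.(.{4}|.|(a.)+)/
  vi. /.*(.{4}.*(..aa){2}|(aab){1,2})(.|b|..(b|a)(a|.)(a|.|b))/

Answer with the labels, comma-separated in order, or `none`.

i → no match
ii → match
iii → no match
iv → no match — must start with `a`
v → no match
vi → no match

ii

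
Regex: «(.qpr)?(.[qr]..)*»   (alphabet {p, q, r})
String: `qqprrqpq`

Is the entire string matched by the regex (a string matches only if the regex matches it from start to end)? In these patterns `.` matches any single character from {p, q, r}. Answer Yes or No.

Yes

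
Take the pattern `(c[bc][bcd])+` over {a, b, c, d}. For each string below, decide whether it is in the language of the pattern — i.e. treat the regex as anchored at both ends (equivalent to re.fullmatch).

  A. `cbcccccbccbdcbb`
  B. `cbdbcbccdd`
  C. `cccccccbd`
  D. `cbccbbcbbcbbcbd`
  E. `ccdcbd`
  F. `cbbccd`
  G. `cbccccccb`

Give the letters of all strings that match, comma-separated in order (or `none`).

A, C, D, E, F, G

A → match
B → no match
C → match
D → match
E → match
F → match
G → match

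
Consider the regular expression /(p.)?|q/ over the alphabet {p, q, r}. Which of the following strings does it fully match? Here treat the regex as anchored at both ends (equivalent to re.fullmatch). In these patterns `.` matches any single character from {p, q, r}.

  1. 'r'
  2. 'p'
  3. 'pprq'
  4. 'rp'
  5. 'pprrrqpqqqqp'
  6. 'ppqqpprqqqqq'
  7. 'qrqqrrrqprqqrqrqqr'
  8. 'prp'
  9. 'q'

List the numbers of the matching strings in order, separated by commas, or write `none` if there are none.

1. 'r' → no match
2. 'p' → no match
3. 'pprq' → no match
4. 'rp' → no match
5. 'pprrrqpqqqqp' → no match
6. 'ppqqpprqqqqq' → no match
7 → no match
8. 'prp' → no match
9. 'q' → match

9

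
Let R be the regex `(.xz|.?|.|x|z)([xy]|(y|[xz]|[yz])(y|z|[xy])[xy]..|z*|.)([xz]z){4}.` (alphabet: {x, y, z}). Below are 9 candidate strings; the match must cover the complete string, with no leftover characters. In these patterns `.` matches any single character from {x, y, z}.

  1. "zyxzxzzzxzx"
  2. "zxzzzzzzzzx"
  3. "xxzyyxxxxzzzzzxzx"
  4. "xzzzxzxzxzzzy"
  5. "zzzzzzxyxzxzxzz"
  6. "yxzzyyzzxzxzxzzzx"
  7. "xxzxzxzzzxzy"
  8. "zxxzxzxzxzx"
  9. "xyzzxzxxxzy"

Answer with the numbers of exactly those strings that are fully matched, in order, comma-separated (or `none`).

1 → match
2 → match
3 → match
4 → match
5 → no match
6 → match
7 → match
8 → match
9 → no match

1, 2, 3, 4, 6, 7, 8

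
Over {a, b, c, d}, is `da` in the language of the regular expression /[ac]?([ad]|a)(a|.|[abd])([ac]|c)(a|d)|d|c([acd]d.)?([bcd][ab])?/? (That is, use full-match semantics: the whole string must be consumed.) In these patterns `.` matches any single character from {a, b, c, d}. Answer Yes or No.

No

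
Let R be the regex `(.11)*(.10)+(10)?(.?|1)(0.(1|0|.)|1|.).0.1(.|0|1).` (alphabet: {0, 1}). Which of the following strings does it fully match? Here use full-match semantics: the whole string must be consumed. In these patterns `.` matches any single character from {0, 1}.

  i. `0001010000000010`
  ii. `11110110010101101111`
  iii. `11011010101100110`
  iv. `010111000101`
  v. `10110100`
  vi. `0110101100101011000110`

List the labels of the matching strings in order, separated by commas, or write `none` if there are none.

i → no match
ii → no match
iii → no match
iv → no match
v → no match
vi → match

vi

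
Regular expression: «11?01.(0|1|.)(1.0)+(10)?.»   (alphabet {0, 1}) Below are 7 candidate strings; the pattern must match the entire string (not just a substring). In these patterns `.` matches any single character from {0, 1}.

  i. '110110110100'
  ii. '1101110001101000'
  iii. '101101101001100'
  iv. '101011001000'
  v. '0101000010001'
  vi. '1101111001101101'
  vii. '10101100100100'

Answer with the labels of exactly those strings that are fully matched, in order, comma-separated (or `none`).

i → match
ii → no match
iii → match
iv → match
v → no match — must start with '1'
vi → match
vii → match

i, iii, iv, vi, vii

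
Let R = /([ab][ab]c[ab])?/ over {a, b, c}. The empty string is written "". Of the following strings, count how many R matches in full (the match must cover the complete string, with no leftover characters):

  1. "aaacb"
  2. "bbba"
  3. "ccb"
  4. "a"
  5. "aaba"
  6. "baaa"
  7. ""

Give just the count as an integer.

1 → no match
2 → no match
3 → no match
4 → no match
5 → no match
6 → no match
7 → match
Total matched: 1

1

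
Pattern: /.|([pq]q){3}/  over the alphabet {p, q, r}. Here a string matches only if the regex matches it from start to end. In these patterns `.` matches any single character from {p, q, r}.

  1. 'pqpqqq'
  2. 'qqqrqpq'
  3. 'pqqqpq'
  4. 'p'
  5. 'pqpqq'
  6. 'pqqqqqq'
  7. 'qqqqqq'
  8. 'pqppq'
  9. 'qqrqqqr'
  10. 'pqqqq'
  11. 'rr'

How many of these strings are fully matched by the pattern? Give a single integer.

4

1 → match
2 → no match
3 → match
4 → match
5 → no match
6 → no match
7 → match
8 → no match
9 → no match
10 → no match
11 → no match
Total matched: 4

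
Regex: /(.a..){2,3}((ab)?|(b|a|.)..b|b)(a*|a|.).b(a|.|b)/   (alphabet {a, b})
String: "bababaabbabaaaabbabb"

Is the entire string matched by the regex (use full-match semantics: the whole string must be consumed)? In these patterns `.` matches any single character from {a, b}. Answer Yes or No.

Yes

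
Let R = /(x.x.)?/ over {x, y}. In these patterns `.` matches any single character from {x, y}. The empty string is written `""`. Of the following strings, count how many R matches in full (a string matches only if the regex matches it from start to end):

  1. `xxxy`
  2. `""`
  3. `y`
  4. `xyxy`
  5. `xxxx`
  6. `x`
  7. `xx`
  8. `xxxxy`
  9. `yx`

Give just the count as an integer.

4

1 → match
2 → match
3 → no match
4 → match
5 → match
6 → no match
7 → no match
8 → no match
9 → no match
Total matched: 4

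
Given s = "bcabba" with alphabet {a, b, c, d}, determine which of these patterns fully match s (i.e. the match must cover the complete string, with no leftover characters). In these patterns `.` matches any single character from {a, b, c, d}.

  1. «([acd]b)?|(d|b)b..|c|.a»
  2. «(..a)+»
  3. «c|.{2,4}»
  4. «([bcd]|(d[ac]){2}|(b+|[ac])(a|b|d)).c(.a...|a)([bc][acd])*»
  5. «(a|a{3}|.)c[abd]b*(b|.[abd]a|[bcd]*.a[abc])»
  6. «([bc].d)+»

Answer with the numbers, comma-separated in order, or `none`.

1 → no match
2 → match
3 → no match
4 → no match
5 → match
6 → no match — must end with "d"

2, 5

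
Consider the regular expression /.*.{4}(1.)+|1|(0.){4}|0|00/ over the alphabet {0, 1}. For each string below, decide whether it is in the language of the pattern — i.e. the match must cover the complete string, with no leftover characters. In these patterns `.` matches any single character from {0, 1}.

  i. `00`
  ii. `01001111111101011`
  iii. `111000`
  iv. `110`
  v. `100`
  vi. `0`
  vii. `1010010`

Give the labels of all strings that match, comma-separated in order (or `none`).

i, ii, vi, vii

i → match
ii → match
iii → no match
iv → no match
v → no match
vi → match
vii → match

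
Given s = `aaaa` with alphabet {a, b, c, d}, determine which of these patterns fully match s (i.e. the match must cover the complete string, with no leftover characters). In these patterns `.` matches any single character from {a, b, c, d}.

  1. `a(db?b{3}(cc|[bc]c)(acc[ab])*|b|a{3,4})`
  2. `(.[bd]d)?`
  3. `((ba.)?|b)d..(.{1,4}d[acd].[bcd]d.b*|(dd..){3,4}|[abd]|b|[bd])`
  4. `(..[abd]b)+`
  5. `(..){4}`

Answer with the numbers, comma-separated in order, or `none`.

1

1 → match
2 → no match
3 → no match
4 → no match — must end with `b`
5 → no match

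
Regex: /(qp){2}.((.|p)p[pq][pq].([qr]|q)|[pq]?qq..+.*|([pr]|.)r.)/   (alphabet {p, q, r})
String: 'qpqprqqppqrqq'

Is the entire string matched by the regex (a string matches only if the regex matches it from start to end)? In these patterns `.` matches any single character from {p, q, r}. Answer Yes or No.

Yes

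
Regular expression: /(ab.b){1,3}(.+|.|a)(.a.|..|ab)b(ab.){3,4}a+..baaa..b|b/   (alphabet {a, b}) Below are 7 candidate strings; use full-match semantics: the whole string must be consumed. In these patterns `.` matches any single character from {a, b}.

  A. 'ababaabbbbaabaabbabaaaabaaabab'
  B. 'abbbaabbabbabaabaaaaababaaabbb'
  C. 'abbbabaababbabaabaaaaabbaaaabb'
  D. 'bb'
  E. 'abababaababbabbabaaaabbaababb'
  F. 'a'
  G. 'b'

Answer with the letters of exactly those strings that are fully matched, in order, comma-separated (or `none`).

B, C, G

A → no match
B → match
C → match
D. 'bb' → no match
E → no match
F. 'a' → no match — must end with 'b'
G. 'b' → match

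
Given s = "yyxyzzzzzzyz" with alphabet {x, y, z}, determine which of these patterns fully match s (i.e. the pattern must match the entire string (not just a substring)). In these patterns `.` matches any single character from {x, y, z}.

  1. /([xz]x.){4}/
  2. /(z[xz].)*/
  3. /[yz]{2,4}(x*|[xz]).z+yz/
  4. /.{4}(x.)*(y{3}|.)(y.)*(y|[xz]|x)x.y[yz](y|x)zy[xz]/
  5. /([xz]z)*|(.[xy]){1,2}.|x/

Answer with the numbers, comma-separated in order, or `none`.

3

1 → no match
2 → no match
3 → match
4 → no match
5 → no match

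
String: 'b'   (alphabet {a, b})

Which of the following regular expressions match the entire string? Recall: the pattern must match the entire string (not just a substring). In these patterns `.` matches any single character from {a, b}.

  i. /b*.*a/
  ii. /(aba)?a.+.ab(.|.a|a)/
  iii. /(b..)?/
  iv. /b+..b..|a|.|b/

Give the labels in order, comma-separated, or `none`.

iv

i → no match — must end with 'a'
ii → no match
iii → no match
iv → match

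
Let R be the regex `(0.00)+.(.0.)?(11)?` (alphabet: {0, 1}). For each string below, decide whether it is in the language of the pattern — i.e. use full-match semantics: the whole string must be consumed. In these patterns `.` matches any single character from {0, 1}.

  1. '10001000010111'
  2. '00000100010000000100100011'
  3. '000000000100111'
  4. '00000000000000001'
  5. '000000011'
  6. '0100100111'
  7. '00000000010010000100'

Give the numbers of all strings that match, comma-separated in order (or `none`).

1 → no match — must start with '0'
2 → match
3 → match
4 → match
5 → no match
6 → match
7 → no match

2, 3, 4, 6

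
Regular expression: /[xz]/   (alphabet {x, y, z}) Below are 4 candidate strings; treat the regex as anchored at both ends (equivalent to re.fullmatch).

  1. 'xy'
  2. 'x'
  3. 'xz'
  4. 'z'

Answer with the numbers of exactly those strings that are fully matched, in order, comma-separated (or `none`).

2, 4

1. 'xy' → no match
2. 'x' → match
3. 'xz' → no match
4. 'z' → match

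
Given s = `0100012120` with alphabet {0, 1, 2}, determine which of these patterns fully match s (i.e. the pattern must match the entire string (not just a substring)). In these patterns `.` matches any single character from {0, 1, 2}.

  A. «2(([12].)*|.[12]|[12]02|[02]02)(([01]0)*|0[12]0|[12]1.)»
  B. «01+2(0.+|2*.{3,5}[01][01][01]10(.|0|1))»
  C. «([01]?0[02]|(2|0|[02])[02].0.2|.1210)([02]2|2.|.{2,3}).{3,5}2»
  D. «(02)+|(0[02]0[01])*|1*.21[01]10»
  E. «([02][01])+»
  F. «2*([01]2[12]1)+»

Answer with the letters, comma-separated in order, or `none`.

E

A → no match — must start with `2`
B → no match
C → no match — must end with `2`
D → no match
E → match
F → no match — must end with `1`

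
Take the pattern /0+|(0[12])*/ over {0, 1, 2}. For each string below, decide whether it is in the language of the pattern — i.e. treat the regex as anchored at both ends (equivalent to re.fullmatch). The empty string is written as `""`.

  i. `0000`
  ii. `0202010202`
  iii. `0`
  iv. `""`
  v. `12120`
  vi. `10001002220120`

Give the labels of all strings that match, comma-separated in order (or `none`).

i, ii, iii, iv

i → match
ii → match
iii → match
iv → match
v → no match
vi → no match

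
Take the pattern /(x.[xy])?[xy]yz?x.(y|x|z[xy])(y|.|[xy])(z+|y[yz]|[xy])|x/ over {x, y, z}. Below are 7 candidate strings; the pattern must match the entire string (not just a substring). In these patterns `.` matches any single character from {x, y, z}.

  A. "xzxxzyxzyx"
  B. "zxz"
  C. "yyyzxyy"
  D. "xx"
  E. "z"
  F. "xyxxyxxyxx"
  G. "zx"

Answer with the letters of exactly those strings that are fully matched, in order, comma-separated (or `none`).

A. "xzxxzyxzyx" → no match
B. "zxz" → no match
C. "yyyzxyy" → no match
D. "xx" → no match
E. "z" → no match
F. "xyxxyxxyxx" → match
G. "zx" → no match

F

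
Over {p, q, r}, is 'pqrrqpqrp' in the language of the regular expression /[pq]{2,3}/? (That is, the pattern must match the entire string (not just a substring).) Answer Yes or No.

No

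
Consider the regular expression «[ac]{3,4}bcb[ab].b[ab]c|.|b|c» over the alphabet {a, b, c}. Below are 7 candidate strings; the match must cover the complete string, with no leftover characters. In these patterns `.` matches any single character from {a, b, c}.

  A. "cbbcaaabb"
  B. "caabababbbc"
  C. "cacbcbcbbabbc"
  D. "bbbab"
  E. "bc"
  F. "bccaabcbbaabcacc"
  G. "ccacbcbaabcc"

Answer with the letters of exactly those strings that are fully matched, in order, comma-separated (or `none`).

A. "cbbcaaabb" → no match
B. "caabababbbc" → no match
C → no match
D. "bbbab" → no match
E. "bc" → no match
F → no match
G. "ccacbcbaabcc" → no match

none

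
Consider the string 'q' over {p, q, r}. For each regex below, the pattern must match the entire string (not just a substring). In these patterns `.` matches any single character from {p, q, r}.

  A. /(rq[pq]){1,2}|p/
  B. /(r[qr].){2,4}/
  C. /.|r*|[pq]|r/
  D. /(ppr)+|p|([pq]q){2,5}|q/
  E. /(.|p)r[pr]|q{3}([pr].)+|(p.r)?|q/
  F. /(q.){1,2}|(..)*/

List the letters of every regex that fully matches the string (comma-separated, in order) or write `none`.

A → no match
B → no match — must start with 'r'
C → match
D → match
E → match
F → no match

C, D, E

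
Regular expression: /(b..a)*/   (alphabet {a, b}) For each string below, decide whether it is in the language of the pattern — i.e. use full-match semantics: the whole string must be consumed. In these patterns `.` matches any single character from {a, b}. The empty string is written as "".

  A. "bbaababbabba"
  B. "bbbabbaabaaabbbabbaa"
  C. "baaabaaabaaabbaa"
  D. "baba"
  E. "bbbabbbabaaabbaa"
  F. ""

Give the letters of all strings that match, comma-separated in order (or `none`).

A → no match
B → match
C → match
D → match
E → match
F → match

B, C, D, E, F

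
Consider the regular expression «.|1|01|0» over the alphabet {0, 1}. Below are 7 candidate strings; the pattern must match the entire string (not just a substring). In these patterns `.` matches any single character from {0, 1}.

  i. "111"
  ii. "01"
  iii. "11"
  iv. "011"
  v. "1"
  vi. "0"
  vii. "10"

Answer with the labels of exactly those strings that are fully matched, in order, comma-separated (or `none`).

ii, v, vi

i → no match
ii → match
iii → no match
iv → no match
v → match
vi → match
vii → no match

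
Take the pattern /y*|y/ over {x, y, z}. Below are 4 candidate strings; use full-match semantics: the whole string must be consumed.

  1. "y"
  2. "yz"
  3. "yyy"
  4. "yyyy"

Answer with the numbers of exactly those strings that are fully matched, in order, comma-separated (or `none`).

1 → match
2 → no match
3 → match
4 → match

1, 3, 4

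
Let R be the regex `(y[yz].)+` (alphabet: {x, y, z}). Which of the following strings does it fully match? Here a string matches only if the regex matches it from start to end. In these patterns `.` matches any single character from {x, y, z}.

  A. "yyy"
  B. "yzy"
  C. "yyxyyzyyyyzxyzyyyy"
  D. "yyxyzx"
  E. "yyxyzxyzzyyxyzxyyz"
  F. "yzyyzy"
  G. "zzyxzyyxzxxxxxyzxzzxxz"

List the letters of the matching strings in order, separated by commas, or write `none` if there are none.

A → match
B → match
C → match
D → match
E → match
F → match
G → no match — must start with "y"

A, B, C, D, E, F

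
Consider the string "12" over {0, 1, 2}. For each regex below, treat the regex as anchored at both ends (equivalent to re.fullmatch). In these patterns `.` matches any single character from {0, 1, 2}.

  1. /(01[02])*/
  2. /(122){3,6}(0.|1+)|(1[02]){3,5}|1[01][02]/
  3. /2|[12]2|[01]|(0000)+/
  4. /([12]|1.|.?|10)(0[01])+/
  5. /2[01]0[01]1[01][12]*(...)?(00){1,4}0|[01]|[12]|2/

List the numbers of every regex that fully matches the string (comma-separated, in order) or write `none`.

3

1 → no match
2 → no match
3 → match
4 → no match
5 → no match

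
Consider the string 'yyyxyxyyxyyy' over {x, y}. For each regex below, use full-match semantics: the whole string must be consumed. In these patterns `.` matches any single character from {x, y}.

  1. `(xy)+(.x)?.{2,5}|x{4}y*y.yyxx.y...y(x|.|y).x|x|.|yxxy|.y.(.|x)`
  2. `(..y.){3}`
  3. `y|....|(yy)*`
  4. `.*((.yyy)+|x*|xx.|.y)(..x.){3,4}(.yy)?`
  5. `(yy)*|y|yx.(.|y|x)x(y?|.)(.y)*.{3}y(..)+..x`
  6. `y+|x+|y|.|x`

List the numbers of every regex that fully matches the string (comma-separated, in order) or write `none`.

2

1 → no match
2 → match
3 → no match
4 → no match
5 → no match
6 → no match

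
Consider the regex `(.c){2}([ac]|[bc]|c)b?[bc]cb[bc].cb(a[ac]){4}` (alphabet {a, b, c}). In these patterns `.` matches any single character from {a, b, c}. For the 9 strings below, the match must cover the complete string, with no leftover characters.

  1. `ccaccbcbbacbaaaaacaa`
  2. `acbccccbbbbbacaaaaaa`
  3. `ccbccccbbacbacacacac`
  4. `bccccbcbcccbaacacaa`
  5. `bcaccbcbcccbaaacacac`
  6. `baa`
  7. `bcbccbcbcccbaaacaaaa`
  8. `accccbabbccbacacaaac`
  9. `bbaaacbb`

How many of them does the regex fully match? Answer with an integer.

1 → match
2 → no match
3 → match
4 → no match
5 → match
6 → no match
7 → match
8 → no match
9 → no match
Total matched: 4

4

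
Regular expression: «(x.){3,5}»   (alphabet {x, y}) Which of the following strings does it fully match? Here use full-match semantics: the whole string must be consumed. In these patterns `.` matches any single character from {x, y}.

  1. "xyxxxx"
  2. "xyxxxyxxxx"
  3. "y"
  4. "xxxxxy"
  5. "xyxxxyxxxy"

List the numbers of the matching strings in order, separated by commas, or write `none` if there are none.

1 → match
2 → match
3 → no match — must start with "x"
4 → match
5 → match

1, 2, 4, 5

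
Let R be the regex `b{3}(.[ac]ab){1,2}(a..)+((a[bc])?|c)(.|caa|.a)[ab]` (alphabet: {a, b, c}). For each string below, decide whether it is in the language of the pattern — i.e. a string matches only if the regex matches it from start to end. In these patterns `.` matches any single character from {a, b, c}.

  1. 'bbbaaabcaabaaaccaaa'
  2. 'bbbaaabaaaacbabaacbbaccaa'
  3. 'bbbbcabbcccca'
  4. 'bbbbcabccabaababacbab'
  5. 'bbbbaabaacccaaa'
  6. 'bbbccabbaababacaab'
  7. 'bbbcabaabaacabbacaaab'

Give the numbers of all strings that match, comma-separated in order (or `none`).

1, 4, 5, 6

1 → match
2 → no match
3 → no match
4 → match
5 → match
6 → match
7 → no match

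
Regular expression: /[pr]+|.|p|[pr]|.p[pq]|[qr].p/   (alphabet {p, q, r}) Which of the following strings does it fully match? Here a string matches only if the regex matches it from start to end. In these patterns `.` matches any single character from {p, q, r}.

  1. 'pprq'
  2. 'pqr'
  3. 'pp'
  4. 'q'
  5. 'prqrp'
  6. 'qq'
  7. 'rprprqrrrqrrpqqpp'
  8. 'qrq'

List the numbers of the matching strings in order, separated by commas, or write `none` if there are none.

3, 4

1. 'pprq' → no match
2. 'pqr' → no match
3. 'pp' → match
4. 'q' → match
5. 'prqrp' → no match
6. 'qq' → no match
7 → no match
8. 'qrq' → no match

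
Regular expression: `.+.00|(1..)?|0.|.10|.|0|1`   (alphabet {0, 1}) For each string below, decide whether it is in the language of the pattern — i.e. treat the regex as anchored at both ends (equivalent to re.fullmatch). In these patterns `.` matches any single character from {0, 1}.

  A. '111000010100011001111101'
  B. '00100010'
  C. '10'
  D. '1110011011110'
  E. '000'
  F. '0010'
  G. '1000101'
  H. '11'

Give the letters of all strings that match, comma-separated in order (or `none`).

none

A → no match
B → no match
C → no match
D → no match
E → no match
F → no match
G → no match
H → no match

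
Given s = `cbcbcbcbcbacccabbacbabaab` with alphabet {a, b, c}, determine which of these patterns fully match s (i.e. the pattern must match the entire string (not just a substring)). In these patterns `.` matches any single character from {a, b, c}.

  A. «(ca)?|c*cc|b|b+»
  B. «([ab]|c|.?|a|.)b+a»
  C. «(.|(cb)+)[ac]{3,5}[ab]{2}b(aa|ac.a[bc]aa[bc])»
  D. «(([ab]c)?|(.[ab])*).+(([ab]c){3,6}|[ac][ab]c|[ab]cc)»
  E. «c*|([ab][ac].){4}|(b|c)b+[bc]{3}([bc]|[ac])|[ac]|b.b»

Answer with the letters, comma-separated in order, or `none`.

A → no match
B → no match — must end with `ba`
C → match
D → no match
E → no match

C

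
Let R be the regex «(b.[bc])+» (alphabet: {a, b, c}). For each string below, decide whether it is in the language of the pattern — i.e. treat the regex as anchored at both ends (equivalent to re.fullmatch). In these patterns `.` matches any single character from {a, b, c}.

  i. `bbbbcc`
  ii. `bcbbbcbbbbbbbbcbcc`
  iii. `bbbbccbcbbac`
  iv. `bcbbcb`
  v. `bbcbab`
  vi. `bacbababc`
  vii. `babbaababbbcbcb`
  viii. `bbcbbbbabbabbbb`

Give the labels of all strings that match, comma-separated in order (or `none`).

i → match
ii → match
iii → match
iv → match
v → match
vi → no match
vii → no match
viii → match

i, ii, iii, iv, v, viii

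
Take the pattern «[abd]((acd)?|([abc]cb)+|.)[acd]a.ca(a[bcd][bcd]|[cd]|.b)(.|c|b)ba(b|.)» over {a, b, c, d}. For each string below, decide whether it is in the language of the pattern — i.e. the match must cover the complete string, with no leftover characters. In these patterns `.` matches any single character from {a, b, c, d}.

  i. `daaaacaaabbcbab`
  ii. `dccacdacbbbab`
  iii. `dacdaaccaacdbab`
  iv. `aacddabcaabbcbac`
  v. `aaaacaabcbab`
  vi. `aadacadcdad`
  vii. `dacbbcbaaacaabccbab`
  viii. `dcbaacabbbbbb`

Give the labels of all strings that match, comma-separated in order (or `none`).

i → no match
ii → no match
iii → no match
iv → match
v. `aaaacaabcbab` → match
vi. `aadacadcdad` → no match
vii → match
viii → no match

iv, v, vii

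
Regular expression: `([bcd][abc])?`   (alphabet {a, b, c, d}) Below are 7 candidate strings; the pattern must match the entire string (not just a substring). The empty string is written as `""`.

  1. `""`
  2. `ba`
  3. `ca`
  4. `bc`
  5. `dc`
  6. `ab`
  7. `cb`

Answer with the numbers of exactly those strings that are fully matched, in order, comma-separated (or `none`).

1. `""` → match
2. `ba` → match
3. `ca` → match
4. `bc` → match
5. `dc` → match
6. `ab` → no match
7. `cb` → match

1, 2, 3, 4, 5, 7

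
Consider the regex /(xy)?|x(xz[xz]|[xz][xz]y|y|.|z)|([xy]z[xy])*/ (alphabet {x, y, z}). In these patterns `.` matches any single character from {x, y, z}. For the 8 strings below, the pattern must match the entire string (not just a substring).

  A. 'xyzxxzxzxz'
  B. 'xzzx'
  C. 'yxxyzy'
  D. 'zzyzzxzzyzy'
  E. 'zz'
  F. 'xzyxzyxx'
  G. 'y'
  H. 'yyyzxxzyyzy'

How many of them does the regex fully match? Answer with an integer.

A → no match
B → no match
C → no match
D → no match
E → no match
F → no match
G → no match
H → no match
Total matched: 0

0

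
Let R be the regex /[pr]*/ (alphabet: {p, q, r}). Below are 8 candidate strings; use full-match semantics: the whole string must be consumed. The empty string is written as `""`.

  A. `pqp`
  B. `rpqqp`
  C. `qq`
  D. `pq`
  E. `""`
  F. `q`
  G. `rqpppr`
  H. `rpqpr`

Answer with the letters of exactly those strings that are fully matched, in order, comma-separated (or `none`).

E

A → no match
B → no match
C → no match
D → no match
E → match
F → no match
G → no match
H → no match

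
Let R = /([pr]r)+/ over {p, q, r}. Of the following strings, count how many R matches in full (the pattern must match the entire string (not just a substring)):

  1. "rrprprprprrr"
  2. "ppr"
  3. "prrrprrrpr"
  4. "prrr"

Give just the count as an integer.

1 → match
2 → no match
3 → match
4 → match
Total matched: 3

3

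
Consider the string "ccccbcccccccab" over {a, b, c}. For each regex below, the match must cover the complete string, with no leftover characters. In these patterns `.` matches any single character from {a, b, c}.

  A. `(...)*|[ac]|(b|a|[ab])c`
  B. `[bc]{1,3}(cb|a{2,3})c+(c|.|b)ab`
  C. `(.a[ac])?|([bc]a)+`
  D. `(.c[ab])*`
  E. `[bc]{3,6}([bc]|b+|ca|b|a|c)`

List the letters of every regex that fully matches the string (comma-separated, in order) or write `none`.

A → no match
B → match
C → no match
D → no match
E → no match

B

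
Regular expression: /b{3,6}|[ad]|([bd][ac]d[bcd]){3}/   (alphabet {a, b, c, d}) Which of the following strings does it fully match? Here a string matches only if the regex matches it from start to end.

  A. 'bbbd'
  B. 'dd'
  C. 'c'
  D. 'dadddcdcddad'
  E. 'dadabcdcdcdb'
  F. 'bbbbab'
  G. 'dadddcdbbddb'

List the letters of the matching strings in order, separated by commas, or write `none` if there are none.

A → no match
B → no match
C → no match
D → no match
E → no match
F → no match
G → no match

none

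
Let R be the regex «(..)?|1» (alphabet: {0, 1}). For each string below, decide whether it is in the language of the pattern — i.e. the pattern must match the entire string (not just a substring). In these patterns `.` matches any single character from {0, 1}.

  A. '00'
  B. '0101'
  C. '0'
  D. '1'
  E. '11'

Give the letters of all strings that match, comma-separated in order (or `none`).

A, D, E

A → match
B → no match
C → no match
D → match
E → match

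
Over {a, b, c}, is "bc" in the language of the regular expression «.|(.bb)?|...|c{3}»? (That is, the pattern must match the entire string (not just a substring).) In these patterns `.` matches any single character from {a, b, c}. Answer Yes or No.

No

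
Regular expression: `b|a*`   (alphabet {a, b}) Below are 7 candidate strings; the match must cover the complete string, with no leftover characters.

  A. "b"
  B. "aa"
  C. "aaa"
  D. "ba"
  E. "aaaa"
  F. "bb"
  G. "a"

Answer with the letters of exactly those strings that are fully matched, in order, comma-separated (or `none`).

A → match
B → match
C → match
D → no match
E → match
F → no match
G → match

A, B, C, E, G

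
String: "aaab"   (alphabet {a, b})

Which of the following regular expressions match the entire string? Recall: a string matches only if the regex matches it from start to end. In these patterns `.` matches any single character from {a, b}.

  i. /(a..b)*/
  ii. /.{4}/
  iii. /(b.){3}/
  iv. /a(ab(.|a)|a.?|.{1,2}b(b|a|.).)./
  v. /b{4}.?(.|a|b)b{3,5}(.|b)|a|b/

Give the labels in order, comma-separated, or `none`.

i, ii, iv

i → match
ii → match
iii → no match — must start with "b"
iv → match
v → no match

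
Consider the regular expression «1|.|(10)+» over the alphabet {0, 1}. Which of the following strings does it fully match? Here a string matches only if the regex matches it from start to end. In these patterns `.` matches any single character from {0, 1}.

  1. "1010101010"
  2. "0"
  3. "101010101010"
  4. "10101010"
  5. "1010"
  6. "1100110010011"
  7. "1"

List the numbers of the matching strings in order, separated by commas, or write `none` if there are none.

1, 2, 3, 4, 5, 7

1. "1010101010" → match
2. "0" → match
3. "101010101010" → match
4. "10101010" → match
5. "1010" → match
6 → no match
7. "1" → match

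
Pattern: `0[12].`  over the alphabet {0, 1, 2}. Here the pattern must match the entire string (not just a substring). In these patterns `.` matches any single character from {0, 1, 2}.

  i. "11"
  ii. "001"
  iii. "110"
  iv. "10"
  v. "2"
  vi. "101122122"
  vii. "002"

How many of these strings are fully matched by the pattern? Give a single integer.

i → no match — must start with "0"
ii → no match
iii → no match — must start with "0"
iv → no match — must start with "0"
v → no match — must start with "0"
vi → no match — must start with "0"
vii → no match
Total matched: 0

0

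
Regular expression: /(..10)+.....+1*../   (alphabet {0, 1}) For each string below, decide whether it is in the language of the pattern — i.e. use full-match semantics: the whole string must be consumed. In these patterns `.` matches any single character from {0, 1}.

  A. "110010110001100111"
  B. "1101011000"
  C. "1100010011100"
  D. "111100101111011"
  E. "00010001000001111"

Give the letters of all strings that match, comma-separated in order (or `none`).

none

A → no match
B. "1101011000" → no match
C → no match
D → no match
E → no match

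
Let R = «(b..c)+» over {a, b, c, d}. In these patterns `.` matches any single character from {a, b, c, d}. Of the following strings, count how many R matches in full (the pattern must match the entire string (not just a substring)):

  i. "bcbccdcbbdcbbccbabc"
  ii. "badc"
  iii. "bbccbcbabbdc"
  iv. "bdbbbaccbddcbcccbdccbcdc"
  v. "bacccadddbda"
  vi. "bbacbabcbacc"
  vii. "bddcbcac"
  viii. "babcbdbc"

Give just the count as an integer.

4

i → no match
ii → match
iii → no match
iv → no match
v → no match — must end with "c"
vi → match
vii → match
viii → match
Total matched: 4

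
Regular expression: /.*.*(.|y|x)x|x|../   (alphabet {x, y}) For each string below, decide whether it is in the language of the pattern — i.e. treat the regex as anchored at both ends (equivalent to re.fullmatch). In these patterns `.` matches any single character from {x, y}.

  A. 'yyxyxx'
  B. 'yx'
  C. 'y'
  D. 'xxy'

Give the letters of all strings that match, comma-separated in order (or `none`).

A, B

A → match
B → match
C → no match
D → no match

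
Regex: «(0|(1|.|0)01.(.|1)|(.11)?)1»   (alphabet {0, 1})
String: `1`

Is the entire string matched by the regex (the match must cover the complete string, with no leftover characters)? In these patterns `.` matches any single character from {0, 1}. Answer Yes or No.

Yes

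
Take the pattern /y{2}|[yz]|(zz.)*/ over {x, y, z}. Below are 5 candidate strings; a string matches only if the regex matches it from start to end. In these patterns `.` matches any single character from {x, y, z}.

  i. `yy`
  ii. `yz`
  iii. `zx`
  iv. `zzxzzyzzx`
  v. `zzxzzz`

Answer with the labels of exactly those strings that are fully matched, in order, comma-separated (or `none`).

i, iv, v

i → match
ii → no match
iii → no match
iv → match
v → match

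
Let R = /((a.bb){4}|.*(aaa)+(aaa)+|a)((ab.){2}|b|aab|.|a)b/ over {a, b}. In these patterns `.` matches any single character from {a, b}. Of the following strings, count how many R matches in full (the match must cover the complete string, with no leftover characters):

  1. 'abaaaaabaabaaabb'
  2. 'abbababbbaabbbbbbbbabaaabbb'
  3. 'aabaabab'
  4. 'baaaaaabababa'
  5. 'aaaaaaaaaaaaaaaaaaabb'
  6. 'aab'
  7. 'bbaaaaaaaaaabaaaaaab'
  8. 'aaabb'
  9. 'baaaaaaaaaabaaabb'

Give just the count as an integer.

4

1 → no match
2 → no match
3 → match
4 → no match — must end with 'b'
5 → match
6 → match
7 → no match
8 → match
9 → no match
Total matched: 4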